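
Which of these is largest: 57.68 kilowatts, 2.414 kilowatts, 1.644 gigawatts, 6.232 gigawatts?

57.68 kilowatts = 57680 watts
2.414 kilowatts = 2414 watts
1.644 gigawatts = 1644000000 watts
6.232 gigawatts = 6232000000 watts

6.232 gigawatts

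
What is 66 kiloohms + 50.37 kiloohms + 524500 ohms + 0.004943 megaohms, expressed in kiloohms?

In kiloohms:
  66 kiloohms → 66
  50.37 kiloohms → 50.37
  524500 ohms = 524500 × 10^-3 kiloohms = 524.5
  0.004943 megaohms = 0.004943 × 10^3 kiloohms = 4.943
Sum: 66 + 50.37 + 524.5 + 4.943 = 645.813

645.813 kiloohms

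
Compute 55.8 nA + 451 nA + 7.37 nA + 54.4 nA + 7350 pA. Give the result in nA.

575.92 nA

In nA:
  55.8 nA → 55.8
  451 nA → 451
  7.37 nA → 7.37
  54.4 nA → 54.4
  7350 pA = 7350 × 10⁻³ nA = 7.35
Sum: 55.8 + 451 + 7.37 + 54.4 + 7.35 = 575.92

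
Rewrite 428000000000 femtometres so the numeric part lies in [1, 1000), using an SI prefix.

428 micrometres

= 428 × 10⁻⁶ metres; 10⁻⁶ is micro.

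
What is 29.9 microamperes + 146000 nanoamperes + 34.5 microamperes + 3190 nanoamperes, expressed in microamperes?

In microamperes:
  29.9 microamperes → 29.9
  146000 nanoamperes = 146000 × 10^-3 microamperes = 146
  34.5 microamperes → 34.5
  3190 nanoamperes = 3190 × 10^-3 microamperes = 3.19
Sum: 29.9 + 146 + 34.5 + 3.19 = 213.59

213.59 microamperes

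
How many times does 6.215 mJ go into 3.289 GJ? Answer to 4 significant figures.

529200000000

(3.289 × 10^9) / (6.215 × 10^-3) = 0.5292 × 10^12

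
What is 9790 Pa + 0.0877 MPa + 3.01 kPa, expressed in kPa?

100.5 kPa

In kPa:
  9790 Pa = 9790 × 10^-3 kPa = 9.79
  0.0877 MPa = 0.0877 × 10^3 kPa = 87.7
  3.01 kPa → 3.01
Sum: 9.79 + 87.7 + 3.01 = 100.5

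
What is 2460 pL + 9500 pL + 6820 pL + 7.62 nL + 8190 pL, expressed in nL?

In nL:
  2460 pL = 2460e-3 nL = 2.46
  9500 pL = 9500e-3 nL = 9.5
  6820 pL = 6820e-3 nL = 6.82
  7.62 nL → 7.62
  8190 pL = 8190e-3 nL = 8.19
Sum: 2.46 + 9.5 + 6.82 + 7.62 + 8.19 = 34.59

34.59 nL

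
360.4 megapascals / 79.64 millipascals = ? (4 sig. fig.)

4525000000

(360.4 × 10^6) / (79.64 × 10^-3) = 4.5254 × 10^9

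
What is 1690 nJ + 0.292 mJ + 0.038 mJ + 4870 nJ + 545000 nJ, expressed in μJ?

881.56 μJ

In μJ:
  1690 nJ = 1690 × 10^-3 μJ = 1.69
  0.292 mJ = 0.292 × 10^3 μJ = 292
  0.038 mJ = 0.038 × 10^3 μJ = 38
  4870 nJ = 4870 × 10^-3 μJ = 4.87
  545000 nJ = 545000 × 10^-3 μJ = 545
Sum: 1.69 + 292 + 38 + 4.87 + 545 = 881.56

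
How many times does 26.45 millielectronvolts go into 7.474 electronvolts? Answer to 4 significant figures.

(7.474) / (26.45 × 10^-3) = 0.28257 × 10^3

282.6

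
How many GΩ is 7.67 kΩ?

kilo = 1e3, giga = 1e9; factor is 1e-6.
7.67 × 1e-6 = 0.00000767

0.00000767 GΩ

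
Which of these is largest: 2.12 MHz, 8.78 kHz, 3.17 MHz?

2.12 MHz = 2120000 Hz
8.78 kHz = 8780 Hz
3.17 MHz = 3170000 Hz

3.17 MHz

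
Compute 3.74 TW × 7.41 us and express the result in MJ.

3.74e12 × 7.41e-6 = 27.7134e6 J

27.7134 MJ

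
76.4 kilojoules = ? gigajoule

0.0000764 gigajoules

kilo = 10³, giga = 10⁹; factor is 10⁻⁶.
76.4 × 10⁻⁶ = 0.0000764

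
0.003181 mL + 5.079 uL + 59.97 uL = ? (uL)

68.23 uL

In uL:
  0.003181 mL = 0.003181 × 10³ uL = 3.181
  5.079 uL → 5.079
  59.97 uL → 59.97
Sum: 3.181 + 5.079 + 59.97 = 68.23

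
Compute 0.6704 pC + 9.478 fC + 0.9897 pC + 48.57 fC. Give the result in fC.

In fC:
  0.6704 pC = 0.6704 × 10^3 fC = 670.4
  9.478 fC → 9.478
  0.9897 pC = 0.9897 × 10^3 fC = 989.7
  48.57 fC → 48.57
Sum: 670.4 + 9.478 + 989.7 + 48.57 = 1718.148

1718.148 fC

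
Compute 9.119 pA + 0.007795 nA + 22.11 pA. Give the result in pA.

In pA:
  9.119 pA → 9.119
  0.007795 nA = 0.007795 × 10³ pA = 7.795
  22.11 pA → 22.11
Sum: 9.119 + 7.795 + 22.11 = 39.024

39.024 pA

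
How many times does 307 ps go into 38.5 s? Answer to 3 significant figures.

(38.5) / (307 × 10^-12) = 0.1254 × 10^12

125000000000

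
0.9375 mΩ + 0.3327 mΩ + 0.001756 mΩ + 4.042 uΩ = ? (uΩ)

In uΩ:
  0.9375 mΩ = 0.9375 × 10³ uΩ = 937.5
  0.3327 mΩ = 0.3327 × 10³ uΩ = 332.7
  0.001756 mΩ = 0.001756 × 10³ uΩ = 1.756
  4.042 uΩ → 4.042
Sum: 937.5 + 332.7 + 1.756 + 4.042 = 1275.998

1275.998 uΩ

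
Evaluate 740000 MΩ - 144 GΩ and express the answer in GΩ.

596 GΩ

In GΩ:
  740000 MΩ = 740000 × 10^-3 GΩ = 740
  144 GΩ → 144
Difference: 740 - 144 = 596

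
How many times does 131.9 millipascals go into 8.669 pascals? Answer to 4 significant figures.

(8.669) / (131.9 × 10^-3) = 0.065724 × 10^3

65.72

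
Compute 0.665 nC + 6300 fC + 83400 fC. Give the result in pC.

In pC:
  0.665 nC = 0.665 × 10³ pC = 665
  6300 fC = 6300 × 10⁻³ pC = 6.3
  83400 fC = 83400 × 10⁻³ pC = 83.4
Sum: 665 + 6.3 + 83.4 = 754.7

754.7 pC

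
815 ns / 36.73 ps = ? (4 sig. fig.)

(815e-9) / (36.73e-12) = 22.189e3

22190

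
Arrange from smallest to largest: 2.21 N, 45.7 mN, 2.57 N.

45.7 mN < 2.21 N < 2.57 N

2.21 N = 2.21 N
45.7 mN = 0.0457 N
2.57 N = 2.57 N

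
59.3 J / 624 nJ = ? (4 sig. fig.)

(59.3) / (624 × 10^-9) = 0.095032 × 10^9

95030000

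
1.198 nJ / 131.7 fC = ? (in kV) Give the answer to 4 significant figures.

9.096 kV

(1.198 × 10^-9) / (131.7 × 10^-15) = 0.00909643 × 10^6 V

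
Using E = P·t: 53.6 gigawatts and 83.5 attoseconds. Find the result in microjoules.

53.6 × 10^9 × 83.5 × 10^-18 = 4475.6 × 10^-9 J

4.4756 microjoules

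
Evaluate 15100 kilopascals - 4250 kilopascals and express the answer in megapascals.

In megapascals:
  15100 kilopascals = 15100 × 10^-3 megapascals = 15.1
  4250 kilopascals = 4250 × 10^-3 megapascals = 4.25
Difference: 15.1 - 4.25 = 10.85

10.85 megapascals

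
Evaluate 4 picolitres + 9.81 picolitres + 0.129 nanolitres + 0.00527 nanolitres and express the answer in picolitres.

148.08 picolitres

In picolitres:
  4 picolitres → 4
  9.81 picolitres → 9.81
  0.129 nanolitres = 0.129 × 10^3 picolitres = 129
  0.00527 nanolitres = 0.00527 × 10^3 picolitres = 5.27
Sum: 4 + 9.81 + 129 + 5.27 = 148.08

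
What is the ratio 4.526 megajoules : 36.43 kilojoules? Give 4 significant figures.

(4.526 × 10^6) / (36.43 × 10^3) = 0.12424 × 10^3

124.2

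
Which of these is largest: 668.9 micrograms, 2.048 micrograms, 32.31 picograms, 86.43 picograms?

668.9 micrograms = 0.0006689 grams
2.048 micrograms = 0.000002048 grams
32.31 picograms = 0.00000000003231 grams
86.43 picograms = 0.00000000008643 grams

668.9 micrograms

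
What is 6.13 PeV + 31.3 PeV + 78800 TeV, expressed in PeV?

116.23 PeV

In PeV:
  6.13 PeV → 6.13
  31.3 PeV → 31.3
  78800 TeV = 78800e-3 PeV = 78.8
Sum: 6.13 + 31.3 + 78.8 = 116.23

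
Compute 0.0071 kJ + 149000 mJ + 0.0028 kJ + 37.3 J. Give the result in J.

In J:
  0.0071 kJ = 0.0071e3 J = 7.1
  149000 mJ = 149000e-3 J = 149
  0.0028 kJ = 0.0028e3 J = 2.8
  37.3 J → 37.3
Sum: 7.1 + 149 + 2.8 + 37.3 = 196.2

196.2 J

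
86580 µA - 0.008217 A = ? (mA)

78.363 mA

In mA:
  86580 µA = 86580e-3 mA = 86.58
  0.008217 A = 0.008217e3 mA = 8.217
Difference: 86.58 - 8.217 = 78.363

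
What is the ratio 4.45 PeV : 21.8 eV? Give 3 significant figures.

204000000000000

(4.45e15) / (21.8) = 0.2041e15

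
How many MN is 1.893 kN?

kilo = 10³, mega = 10⁶; factor is 10⁻³.
1.893 × 10⁻³ = 0.001893

0.001893 MN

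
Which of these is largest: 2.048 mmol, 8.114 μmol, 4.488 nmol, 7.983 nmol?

2.048 mmol = 0.002048 mol
8.114 μmol = 0.000008114 mol
4.488 nmol = 0.000000004488 mol
7.983 nmol = 0.000000007983 mol

2.048 mmol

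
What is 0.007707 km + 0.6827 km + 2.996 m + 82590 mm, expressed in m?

In m:
  0.007707 km = 0.007707e3 m = 7.707
  0.6827 km = 0.6827e3 m = 682.7
  2.996 m → 2.996
  82590 mm = 82590e-3 m = 82.59
Sum: 7.707 + 682.7 + 2.996 + 82.59 = 775.993

775.993 m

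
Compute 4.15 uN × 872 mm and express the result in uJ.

3.6188 uJ

4.15 × 10^-6 × 872 × 10^-3 = 3618.8 × 10^-9 J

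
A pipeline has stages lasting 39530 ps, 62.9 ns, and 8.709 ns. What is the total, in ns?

111.139 ns

In ns:
  39530 ps = 39530 × 10^-3 ns = 39.53
  62.9 ns → 62.9
  8.709 ns → 8.709
Sum: 39.53 + 62.9 + 8.709 = 111.139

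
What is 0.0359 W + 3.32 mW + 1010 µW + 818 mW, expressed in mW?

In mW:
  0.0359 W = 0.0359e3 mW = 35.9
  3.32 mW → 3.32
  1010 µW = 1010e-3 mW = 1.01
  818 mW → 818
Sum: 35.9 + 3.32 + 1.01 + 818 = 858.23

858.23 mW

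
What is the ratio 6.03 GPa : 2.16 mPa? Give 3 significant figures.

2790000000000

(6.03e9) / (2.16e-3) = 2.792e12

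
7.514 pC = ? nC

0.007514 nC

pico = 10⁻¹², nano = 10⁻⁹; factor is 10⁻³.
7.514 × 10⁻³ = 0.007514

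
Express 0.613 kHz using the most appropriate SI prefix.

= 613 Hz; mantissa already in [1, 1000).

613 Hz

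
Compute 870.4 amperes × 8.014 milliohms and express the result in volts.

870.4 × 8.014e-3 = 6975.3856e-3 V

6.9753856 volts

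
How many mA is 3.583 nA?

0.000003583 mA

nano = 10⁻⁹, milli = 10⁻³; factor is 10⁻⁶.
3.583 × 10⁻⁶ = 0.000003583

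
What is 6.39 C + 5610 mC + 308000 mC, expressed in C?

In C:
  6.39 C → 6.39
  5610 mC = 5610 × 10⁻³ C = 5.61
  308000 mC = 308000 × 10⁻³ C = 308
Sum: 6.39 + 5.61 + 308 = 320

320 C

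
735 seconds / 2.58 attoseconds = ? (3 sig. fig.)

(735) / (2.58e-18) = 284.9e18

285000000000000000000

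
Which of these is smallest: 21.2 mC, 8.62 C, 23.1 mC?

21.2 mC = 0.0212 C
8.62 C = 8.62 C
23.1 mC = 0.0231 C

21.2 mC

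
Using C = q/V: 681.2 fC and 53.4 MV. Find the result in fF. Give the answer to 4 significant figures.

0.00001276 fF

(681.2 × 10^-15) / (53.4 × 10^6) = 12.7566 × 10^-21 F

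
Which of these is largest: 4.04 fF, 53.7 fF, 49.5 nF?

49.5 nF

4.04 fF = 0.00000000000000404 F
53.7 fF = 0.0000000000000537 F
49.5 nF = 0.0000000495 F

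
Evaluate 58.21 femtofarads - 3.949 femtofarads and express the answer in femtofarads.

54.261 femtofarads

In femtofarads:
  58.21 femtofarads → 58.21
  3.949 femtofarads → 3.949
Difference: 58.21 - 3.949 = 54.261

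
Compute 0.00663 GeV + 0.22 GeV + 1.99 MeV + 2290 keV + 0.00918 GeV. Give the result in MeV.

In MeV:
  0.00663 GeV = 0.00663 × 10³ MeV = 6.63
  0.22 GeV = 0.22 × 10³ MeV = 220
  1.99 MeV → 1.99
  2290 keV = 2290 × 10⁻³ MeV = 2.29
  0.00918 GeV = 0.00918 × 10³ MeV = 9.18
Sum: 6.63 + 220 + 1.99 + 2.29 + 9.18 = 240.09

240.09 MeV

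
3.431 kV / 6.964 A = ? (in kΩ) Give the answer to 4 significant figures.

0.4927 kΩ

(3.431 × 10^3) / (6.964) = 0.492677 × 10^3 Ω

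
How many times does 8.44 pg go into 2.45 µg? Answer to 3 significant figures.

(2.45e-6) / (8.44e-12) = 0.2903e6

290000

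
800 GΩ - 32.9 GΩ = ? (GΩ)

767.1 GΩ

In GΩ:
  800 GΩ → 800
  32.9 GΩ → 32.9
Difference: 800 - 32.9 = 767.1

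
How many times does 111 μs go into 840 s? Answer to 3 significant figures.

7570000

(840) / (111 × 10⁻⁶) = 7.568 × 10⁶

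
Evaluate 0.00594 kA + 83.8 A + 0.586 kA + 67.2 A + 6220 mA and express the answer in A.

749.16 A

In A:
  0.00594 kA = 0.00594 × 10³ A = 5.94
  83.8 A → 83.8
  0.586 kA = 0.586 × 10³ A = 586
  67.2 A → 67.2
  6220 mA = 6220 × 10⁻³ A = 6.22
Sum: 5.94 + 83.8 + 586 + 67.2 + 6.22 = 749.16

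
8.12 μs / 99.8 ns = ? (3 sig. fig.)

(8.12e-6) / (99.8e-9) = 0.08136e3

81.4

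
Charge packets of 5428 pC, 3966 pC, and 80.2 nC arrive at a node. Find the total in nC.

In nC:
  5428 pC = 5428 × 10⁻³ nC = 5.428
  3966 pC = 3966 × 10⁻³ nC = 3.966
  80.2 nC → 80.2
Sum: 5.428 + 3.966 + 80.2 = 89.594

89.594 nC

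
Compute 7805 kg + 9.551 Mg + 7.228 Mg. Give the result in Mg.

24.584 Mg

In Mg:
  7805 kg = 7805 × 10^-3 Mg = 7.805
  9.551 Mg → 9.551
  7.228 Mg → 7.228
Sum: 7.805 + 9.551 + 7.228 = 24.584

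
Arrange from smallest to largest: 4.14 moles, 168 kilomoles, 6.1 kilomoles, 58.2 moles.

4.14 moles < 58.2 moles < 6.1 kilomoles < 168 kilomoles

4.14 moles = 4.14 moles
168 kilomoles = 168000 moles
6.1 kilomoles = 6100 moles
58.2 moles = 58.2 moles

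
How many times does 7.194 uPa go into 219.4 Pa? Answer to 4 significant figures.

(219.4) / (7.194 × 10^-6) = 30.498 × 10^6

30500000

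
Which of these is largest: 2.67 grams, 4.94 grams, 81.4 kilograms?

2.67 grams = 2.67 grams
4.94 grams = 4.94 grams
81.4 kilograms = 81400 grams

81.4 kilograms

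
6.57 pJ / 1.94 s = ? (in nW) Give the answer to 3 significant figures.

(6.57 × 10⁻¹²) / (1.94) = 3.3866 × 10⁻¹² W

0.00339 nW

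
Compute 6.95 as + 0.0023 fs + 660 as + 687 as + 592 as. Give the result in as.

1948.25 as

In as:
  6.95 as → 6.95
  0.0023 fs = 0.0023e3 as = 2.3
  660 as → 660
  687 as → 687
  592 as → 592
Sum: 6.95 + 2.3 + 660 + 687 + 592 = 1948.25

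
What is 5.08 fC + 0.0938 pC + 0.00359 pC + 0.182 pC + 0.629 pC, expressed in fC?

In fC:
  5.08 fC → 5.08
  0.0938 pC = 0.0938 × 10³ fC = 93.8
  0.00359 pC = 0.00359 × 10³ fC = 3.59
  0.182 pC = 0.182 × 10³ fC = 182
  0.629 pC = 0.629 × 10³ fC = 629
Sum: 5.08 + 93.8 + 3.59 + 182 + 629 = 913.47

913.47 fC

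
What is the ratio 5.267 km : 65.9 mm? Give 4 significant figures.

(5.267 × 10³) / (65.9 × 10⁻³) = 0.079924 × 10⁶

79920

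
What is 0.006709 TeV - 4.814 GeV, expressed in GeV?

1.895 GeV

In GeV:
  0.006709 TeV = 0.006709 × 10^3 GeV = 6.709
  4.814 GeV → 4.814
Difference: 6.709 - 4.814 = 1.895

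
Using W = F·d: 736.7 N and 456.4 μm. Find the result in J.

736.7 × 456.4 × 10⁻⁶ = 336229.88 × 10⁻⁶ J

0.33622988 J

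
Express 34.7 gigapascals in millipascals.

34700000000000 millipascals

giga = 1e9, milli = 1e-3; factor is 1e12.
34.7 × 1e12 = 34700000000000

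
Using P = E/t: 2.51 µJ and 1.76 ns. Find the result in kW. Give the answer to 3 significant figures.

1.43 kW

(2.51 × 10^-6) / (1.76 × 10^-9) = 1.4261 × 10^3 W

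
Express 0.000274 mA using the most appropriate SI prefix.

274 nA

= 274 × 10^-9 A; 10^-9 is nano.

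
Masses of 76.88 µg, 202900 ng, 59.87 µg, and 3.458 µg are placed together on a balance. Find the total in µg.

343.108 µg

In µg:
  76.88 µg → 76.88
  202900 ng = 202900 × 10⁻³ µg = 202.9
  59.87 µg → 59.87
  3.458 µg → 3.458
Sum: 76.88 + 202.9 + 59.87 + 3.458 = 343.108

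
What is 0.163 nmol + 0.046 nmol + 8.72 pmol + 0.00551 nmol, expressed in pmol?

In pmol:
  0.163 nmol = 0.163 × 10³ pmol = 163
  0.046 nmol = 0.046 × 10³ pmol = 46
  8.72 pmol → 8.72
  0.00551 nmol = 0.00551 × 10³ pmol = 5.51
Sum: 163 + 46 + 8.72 + 5.51 = 223.23

223.23 pmol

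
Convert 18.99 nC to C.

0.00000001899 C

nano = 1e-9, (no prefix) = 1e0; factor is 1e-9.
18.99 × 1e-9 = 0.00000001899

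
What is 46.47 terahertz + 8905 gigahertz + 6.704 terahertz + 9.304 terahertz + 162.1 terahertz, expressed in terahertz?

233.483 terahertz

In terahertz:
  46.47 terahertz → 46.47
  8905 gigahertz = 8905 × 10⁻³ terahertz = 8.905
  6.704 terahertz → 6.704
  9.304 terahertz → 9.304
  162.1 terahertz → 162.1
Sum: 46.47 + 8.905 + 6.704 + 9.304 + 162.1 = 233.483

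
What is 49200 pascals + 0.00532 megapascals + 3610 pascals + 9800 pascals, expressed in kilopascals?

In kilopascals:
  49200 pascals = 49200 × 10^-3 kilopascals = 49.2
  0.00532 megapascals = 0.00532 × 10^3 kilopascals = 5.32
  3610 pascals = 3610 × 10^-3 kilopascals = 3.61
  9800 pascals = 9800 × 10^-3 kilopascals = 9.8
Sum: 49.2 + 5.32 + 3.61 + 9.8 = 67.93

67.93 kilopascals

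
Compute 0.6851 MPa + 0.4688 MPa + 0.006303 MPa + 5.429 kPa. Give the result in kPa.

In kPa:
  0.6851 MPa = 0.6851 × 10^3 kPa = 685.1
  0.4688 MPa = 0.4688 × 10^3 kPa = 468.8
  0.006303 MPa = 0.006303 × 10^3 kPa = 6.303
  5.429 kPa → 5.429
Sum: 685.1 + 468.8 + 6.303 + 5.429 = 1165.632

1165.632 kPa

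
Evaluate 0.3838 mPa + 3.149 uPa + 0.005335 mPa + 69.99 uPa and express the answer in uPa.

In uPa:
  0.3838 mPa = 0.3838e3 uPa = 383.8
  3.149 uPa → 3.149
  0.005335 mPa = 0.005335e3 uPa = 5.335
  69.99 uPa → 69.99
Sum: 383.8 + 3.149 + 5.335 + 69.99 = 462.274

462.274 uPa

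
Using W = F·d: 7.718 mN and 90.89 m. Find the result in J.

0.70148902 J

7.718 × 10⁻³ × 90.89 = 701.48902 × 10⁻³ J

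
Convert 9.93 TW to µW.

tera = 10¹², micro = 10⁻⁶; factor is 10¹⁸.
9.93 × 10¹⁸ = 9930000000000000000

9930000000000000000 µW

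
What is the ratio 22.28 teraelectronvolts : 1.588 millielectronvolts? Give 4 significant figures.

(22.28 × 10¹²) / (1.588 × 10⁻³) = 14.03 × 10¹⁵

14030000000000000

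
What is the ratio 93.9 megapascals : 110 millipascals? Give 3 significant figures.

854000000

(93.9e6) / (110e-3) = 0.8536e9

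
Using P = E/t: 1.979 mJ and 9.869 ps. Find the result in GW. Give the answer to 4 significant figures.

(1.979 × 10^-3) / (9.869 × 10^-12) = 0.200527 × 10^9 W

0.2005 GW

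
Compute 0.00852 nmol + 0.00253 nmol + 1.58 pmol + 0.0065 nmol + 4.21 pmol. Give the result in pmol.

In pmol:
  0.00852 nmol = 0.00852 × 10³ pmol = 8.52
  0.00253 nmol = 0.00253 × 10³ pmol = 2.53
  1.58 pmol → 1.58
  0.0065 nmol = 0.0065 × 10³ pmol = 6.5
  4.21 pmol → 4.21
Sum: 8.52 + 2.53 + 1.58 + 6.5 + 4.21 = 23.34

23.34 pmol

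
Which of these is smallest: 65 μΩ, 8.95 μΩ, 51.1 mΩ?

65 μΩ = 0.000065 Ω
8.95 μΩ = 0.00000895 Ω
51.1 mΩ = 0.0511 Ω

8.95 μΩ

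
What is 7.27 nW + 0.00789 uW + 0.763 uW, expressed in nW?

778.16 nW

In nW:
  7.27 nW → 7.27
  0.00789 uW = 0.00789 × 10^3 nW = 7.89
  0.763 uW = 0.763 × 10^3 nW = 763
Sum: 7.27 + 7.89 + 763 = 778.16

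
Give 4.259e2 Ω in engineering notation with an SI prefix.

425.9 Ω

= 425.9 Ω; mantissa already in [1, 1000).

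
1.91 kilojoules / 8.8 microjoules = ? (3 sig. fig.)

(1.91 × 10³) / (8.8 × 10⁻⁶) = 0.217 × 10⁹

217000000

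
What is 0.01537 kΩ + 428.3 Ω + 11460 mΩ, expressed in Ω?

455.13 Ω

In Ω:
  0.01537 kΩ = 0.01537 × 10³ Ω = 15.37
  428.3 Ω → 428.3
  11460 mΩ = 11460 × 10⁻³ Ω = 11.46
Sum: 15.37 + 428.3 + 11.46 = 455.13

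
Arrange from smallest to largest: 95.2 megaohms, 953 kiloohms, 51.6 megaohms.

953 kiloohms < 51.6 megaohms < 95.2 megaohms

95.2 megaohms = 95200000 ohms
953 kiloohms = 953000 ohms
51.6 megaohms = 51600000 ohms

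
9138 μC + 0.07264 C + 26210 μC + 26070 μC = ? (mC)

In mC:
  9138 μC = 9138 × 10^-3 mC = 9.138
  0.07264 C = 0.07264 × 10^3 mC = 72.64
  26210 μC = 26210 × 10^-3 mC = 26.21
  26070 μC = 26070 × 10^-3 mC = 26.07
Sum: 9.138 + 72.64 + 26.21 + 26.07 = 134.058

134.058 mC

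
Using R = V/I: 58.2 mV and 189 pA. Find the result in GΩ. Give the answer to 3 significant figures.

0.308 GΩ

(58.2 × 10⁻³) / (189 × 10⁻¹²) = 0.30794 × 10⁹ Ω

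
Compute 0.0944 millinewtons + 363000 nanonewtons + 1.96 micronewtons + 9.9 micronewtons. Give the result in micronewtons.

469.26 micronewtons

In micronewtons:
  0.0944 millinewtons = 0.0944e3 micronewtons = 94.4
  363000 nanonewtons = 363000e-3 micronewtons = 363
  1.96 micronewtons → 1.96
  9.9 micronewtons → 9.9
Sum: 94.4 + 363 + 1.96 + 9.9 = 469.26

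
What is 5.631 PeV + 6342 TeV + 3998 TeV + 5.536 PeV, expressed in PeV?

21.507 PeV

In PeV:
  5.631 PeV → 5.631
  6342 TeV = 6342 × 10^-3 PeV = 6.342
  3998 TeV = 3998 × 10^-3 PeV = 3.998
  5.536 PeV → 5.536
Sum: 5.631 + 6.342 + 3.998 + 5.536 = 21.507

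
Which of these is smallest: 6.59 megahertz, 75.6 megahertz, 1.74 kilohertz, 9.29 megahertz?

1.74 kilohertz

6.59 megahertz = 6590000 hertz
75.6 megahertz = 75600000 hertz
1.74 kilohertz = 1740 hertz
9.29 megahertz = 9290000 hertz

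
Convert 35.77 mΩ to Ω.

0.03577 Ω

milli = 10^-3, (no prefix) = 10^0; factor is 10^-3.
35.77 × 10^-3 = 0.03577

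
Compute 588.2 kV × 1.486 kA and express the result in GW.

588.2 × 10³ × 1.486 × 10³ = 874.0652 × 10⁶ W

0.8740652 GW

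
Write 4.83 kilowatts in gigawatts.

0.00000483 gigawatts

kilo = 10³, giga = 10⁹; factor is 10⁻⁶.
4.83 × 10⁻⁶ = 0.00000483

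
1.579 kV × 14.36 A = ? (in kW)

22.67444 kW

1.579e3 × 14.36 = 22.67444e3 W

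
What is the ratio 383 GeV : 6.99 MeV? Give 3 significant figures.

(383e9) / (6.99e6) = 54.79e3

54800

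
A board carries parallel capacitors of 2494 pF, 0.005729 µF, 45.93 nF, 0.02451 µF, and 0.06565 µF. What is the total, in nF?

In nF:
  2494 pF = 2494e-3 nF = 2.494
  0.005729 µF = 0.005729e3 nF = 5.729
  45.93 nF → 45.93
  0.02451 µF = 0.02451e3 nF = 24.51
  0.06565 µF = 0.06565e3 nF = 65.65
Sum: 2.494 + 5.729 + 45.93 + 24.51 + 65.65 = 144.313

144.313 nF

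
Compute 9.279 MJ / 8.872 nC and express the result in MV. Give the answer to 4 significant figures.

1046000000 MV

(9.279e6) / (8.872e-9) = 1.04587e15 V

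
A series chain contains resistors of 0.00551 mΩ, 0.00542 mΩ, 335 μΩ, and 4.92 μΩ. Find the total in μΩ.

In μΩ:
  0.00551 mΩ = 0.00551e3 μΩ = 5.51
  0.00542 mΩ = 0.00542e3 μΩ = 5.42
  335 μΩ → 335
  4.92 μΩ → 4.92
Sum: 5.51 + 5.42 + 335 + 4.92 = 350.85

350.85 μΩ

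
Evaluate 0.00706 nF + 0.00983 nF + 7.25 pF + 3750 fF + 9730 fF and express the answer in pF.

In pF:
  0.00706 nF = 0.00706 × 10^3 pF = 7.06
  0.00983 nF = 0.00983 × 10^3 pF = 9.83
  7.25 pF → 7.25
  3750 fF = 3750 × 10^-3 pF = 3.75
  9730 fF = 9730 × 10^-3 pF = 9.73
Sum: 7.06 + 9.83 + 7.25 + 3.75 + 9.73 = 37.62

37.62 pF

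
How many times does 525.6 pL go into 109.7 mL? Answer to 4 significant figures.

208700000

(109.7 × 10^-3) / (525.6 × 10^-12) = 0.20871 × 10^9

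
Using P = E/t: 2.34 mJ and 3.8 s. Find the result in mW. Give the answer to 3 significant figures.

0.616 mW

(2.34 × 10⁻³) / (3.8) = 0.61579 × 10⁻³ W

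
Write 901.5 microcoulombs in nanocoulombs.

micro = 1e-6, nano = 1e-9; factor is 1e3.
901.5 × 1e3 = 901500

901500 nanocoulombs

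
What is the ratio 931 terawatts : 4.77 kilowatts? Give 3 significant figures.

195000000000

(931 × 10^12) / (4.77 × 10^3) = 195.2 × 10^9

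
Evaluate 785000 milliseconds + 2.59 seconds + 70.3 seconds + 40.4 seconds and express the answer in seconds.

898.29 seconds

In seconds:
  785000 milliseconds = 785000 × 10⁻³ seconds = 785
  2.59 seconds → 2.59
  70.3 seconds → 70.3
  40.4 seconds → 40.4
Sum: 785 + 2.59 + 70.3 + 40.4 = 898.29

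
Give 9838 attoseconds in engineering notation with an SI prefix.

9.838 femtoseconds

= 9.838 × 10⁻¹⁵ seconds; 10⁻¹⁵ is femto.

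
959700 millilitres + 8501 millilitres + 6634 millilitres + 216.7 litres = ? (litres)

1191.535 litres

In litres:
  959700 millilitres = 959700e-3 litres = 959.7
  8501 millilitres = 8501e-3 litres = 8.501
  6634 millilitres = 6634e-3 litres = 6.634
  216.7 litres → 216.7
Sum: 959.7 + 8.501 + 6.634 + 216.7 = 1191.535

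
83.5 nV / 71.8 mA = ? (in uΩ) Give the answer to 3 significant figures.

(83.5 × 10⁻⁹) / (71.8 × 10⁻³) = 1.163 × 10⁻⁶ Ω

1.16 uΩ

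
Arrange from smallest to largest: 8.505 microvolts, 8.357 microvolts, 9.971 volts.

8.357 microvolts < 8.505 microvolts < 9.971 volts

8.505 microvolts = 0.000008505 volts
8.357 microvolts = 0.000008357 volts
9.971 volts = 9.971 volts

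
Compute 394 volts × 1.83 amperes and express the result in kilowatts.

0.72102 kilowatts

394 × 1.83 = 721.02 W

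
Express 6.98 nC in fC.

6980000 fC

nano = 10^-9, femto = 10^-15; factor is 10^6.
6.98 × 10^6 = 6980000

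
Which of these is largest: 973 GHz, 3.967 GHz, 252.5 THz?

973 GHz = 973000000000 Hz
3.967 GHz = 3967000000 Hz
252.5 THz = 252500000000000 Hz

252.5 THz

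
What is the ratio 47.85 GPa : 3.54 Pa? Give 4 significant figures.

(47.85 × 10^9) / (3.54) = 13.517 × 10^9

13520000000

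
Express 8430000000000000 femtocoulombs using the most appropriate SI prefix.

= 8.43 coulombs; mantissa already in [1, 1000).

8.43 coulombs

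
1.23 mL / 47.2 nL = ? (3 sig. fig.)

26100

(1.23 × 10⁻³) / (47.2 × 10⁻⁹) = 0.02606 × 10⁶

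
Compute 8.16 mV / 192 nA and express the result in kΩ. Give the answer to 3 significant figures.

(8.16 × 10^-3) / (192 × 10^-9) = 0.0425 × 10^6 Ω

42.5 kΩ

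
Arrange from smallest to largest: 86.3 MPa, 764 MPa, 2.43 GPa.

86.3 MPa < 764 MPa < 2.43 GPa

86.3 MPa = 86300000 Pa
764 MPa = 764000000 Pa
2.43 GPa = 2430000000 Pa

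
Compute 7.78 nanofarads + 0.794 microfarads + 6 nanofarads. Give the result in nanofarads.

807.78 nanofarads

In nanofarads:
  7.78 nanofarads → 7.78
  0.794 microfarads = 0.794e3 nanofarads = 794
  6 nanofarads → 6
Sum: 7.78 + 794 + 6 = 807.78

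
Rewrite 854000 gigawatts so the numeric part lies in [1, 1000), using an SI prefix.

854 terawatts

= 854 × 10¹² watts; 10¹² is tera.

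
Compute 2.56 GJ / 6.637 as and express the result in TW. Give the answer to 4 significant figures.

385700000000000 TW

(2.56 × 10⁹) / (6.637 × 10⁻¹⁸) = 0.385716 × 10²⁷ W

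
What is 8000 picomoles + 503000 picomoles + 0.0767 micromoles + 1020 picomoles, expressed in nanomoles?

588.72 nanomoles

In nanomoles:
  8000 picomoles = 8000 × 10⁻³ nanomoles = 8
  503000 picomoles = 503000 × 10⁻³ nanomoles = 503
  0.0767 micromoles = 0.0767 × 10³ nanomoles = 76.7
  1020 picomoles = 1020 × 10⁻³ nanomoles = 1.02
Sum: 8 + 503 + 76.7 + 1.02 = 588.72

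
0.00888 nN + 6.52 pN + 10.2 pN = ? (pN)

25.6 pN

In pN:
  0.00888 nN = 0.00888e3 pN = 8.88
  6.52 pN → 6.52
  10.2 pN → 10.2
Sum: 8.88 + 6.52 + 10.2 = 25.6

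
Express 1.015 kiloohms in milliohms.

kilo = 10³, milli = 10⁻³; factor is 10⁶.
1.015 × 10⁶ = 1015000

1015000 milliohms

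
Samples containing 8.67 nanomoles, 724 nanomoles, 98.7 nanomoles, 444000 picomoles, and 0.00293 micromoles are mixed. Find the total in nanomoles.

In nanomoles:
  8.67 nanomoles → 8.67
  724 nanomoles → 724
  98.7 nanomoles → 98.7
  444000 picomoles = 444000 × 10⁻³ nanomoles = 444
  0.00293 micromoles = 0.00293 × 10³ nanomoles = 2.93
Sum: 8.67 + 724 + 98.7 + 444 + 2.93 = 1278.3

1278.3 nanomoles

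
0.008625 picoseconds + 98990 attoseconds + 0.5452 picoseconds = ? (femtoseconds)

652.815 femtoseconds

In femtoseconds:
  0.008625 picoseconds = 0.008625 × 10^3 femtoseconds = 8.625
  98990 attoseconds = 98990 × 10^-3 femtoseconds = 98.99
  0.5452 picoseconds = 0.5452 × 10^3 femtoseconds = 545.2
Sum: 8.625 + 98.99 + 545.2 = 652.815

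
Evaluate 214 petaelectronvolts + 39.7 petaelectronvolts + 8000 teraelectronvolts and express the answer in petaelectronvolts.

In petaelectronvolts:
  214 petaelectronvolts → 214
  39.7 petaelectronvolts → 39.7
  8000 teraelectronvolts = 8000e-3 petaelectronvolts = 8
Sum: 214 + 39.7 + 8 = 261.7

261.7 petaelectronvolts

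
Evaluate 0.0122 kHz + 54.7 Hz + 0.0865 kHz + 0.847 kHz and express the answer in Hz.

1000.4 Hz

In Hz:
  0.0122 kHz = 0.0122 × 10³ Hz = 12.2
  54.7 Hz → 54.7
  0.0865 kHz = 0.0865 × 10³ Hz = 86.5
  0.847 kHz = 0.847 × 10³ Hz = 847
Sum: 12.2 + 54.7 + 86.5 + 847 = 1000.4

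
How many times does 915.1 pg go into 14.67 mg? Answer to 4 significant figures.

16030000

(14.67e-3) / (915.1e-12) = 0.016031e9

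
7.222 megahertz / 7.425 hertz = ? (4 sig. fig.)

(7.222 × 10⁶) / (7.425) = 0.97266 × 10⁶

972700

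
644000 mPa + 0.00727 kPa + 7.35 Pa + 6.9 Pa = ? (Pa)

In Pa:
  644000 mPa = 644000e-3 Pa = 644
  0.00727 kPa = 0.00727e3 Pa = 7.27
  7.35 Pa → 7.35
  6.9 Pa → 6.9
Sum: 644 + 7.27 + 7.35 + 6.9 = 665.52

665.52 Pa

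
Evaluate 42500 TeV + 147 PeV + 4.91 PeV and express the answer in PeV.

194.41 PeV

In PeV:
  42500 TeV = 42500 × 10⁻³ PeV = 42.5
  147 PeV → 147
  4.91 PeV → 4.91
Sum: 42.5 + 147 + 4.91 = 194.41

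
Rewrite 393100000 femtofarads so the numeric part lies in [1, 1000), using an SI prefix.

393.1 nanofarads

= 393.1e-9 farads; 1e-9 is nano.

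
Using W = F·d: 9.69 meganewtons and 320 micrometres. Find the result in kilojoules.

3.1008 kilojoules

9.69e6 × 320e-6 = 3100.8 J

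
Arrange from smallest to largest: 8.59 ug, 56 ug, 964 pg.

8.59 ug = 0.00000859 g
56 ug = 0.000056 g
964 pg = 0.000000000964 g

964 pg < 8.59 ug < 56 ug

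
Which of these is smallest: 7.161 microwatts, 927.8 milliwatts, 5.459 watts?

7.161 microwatts = 0.000007161 watts
927.8 milliwatts = 0.9278 watts
5.459 watts = 5.459 watts

7.161 microwatts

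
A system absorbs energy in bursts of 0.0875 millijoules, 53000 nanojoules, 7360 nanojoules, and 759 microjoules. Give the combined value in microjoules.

906.86 microjoules

In microjoules:
  0.0875 millijoules = 0.0875 × 10^3 microjoules = 87.5
  53000 nanojoules = 53000 × 10^-3 microjoules = 53
  7360 nanojoules = 7360 × 10^-3 microjoules = 7.36
  759 microjoules → 759
Sum: 87.5 + 53 + 7.36 + 759 = 906.86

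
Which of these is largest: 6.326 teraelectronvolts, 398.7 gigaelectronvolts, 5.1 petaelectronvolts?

6.326 teraelectronvolts = 6326000000000 electronvolts
398.7 gigaelectronvolts = 398700000000 electronvolts
5.1 petaelectronvolts = 5100000000000000 electronvolts

5.1 petaelectronvolts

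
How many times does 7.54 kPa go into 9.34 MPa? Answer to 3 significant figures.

1240

(9.34 × 10⁶) / (7.54 × 10³) = 1.239 × 10³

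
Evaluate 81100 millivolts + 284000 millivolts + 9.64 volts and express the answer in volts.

In volts:
  81100 millivolts = 81100 × 10^-3 volts = 81.1
  284000 millivolts = 284000 × 10^-3 volts = 284
  9.64 volts → 9.64
Sum: 81.1 + 284 + 9.64 = 374.74

374.74 volts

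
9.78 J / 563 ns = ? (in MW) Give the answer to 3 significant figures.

17.4 MW

(9.78) / (563 × 10⁻⁹) = 0.017371 × 10⁹ W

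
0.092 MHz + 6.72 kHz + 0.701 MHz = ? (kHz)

In kHz:
  0.092 MHz = 0.092 × 10^3 kHz = 92
  6.72 kHz → 6.72
  0.701 MHz = 0.701 × 10^3 kHz = 701
Sum: 92 + 6.72 + 701 = 799.72

799.72 kHz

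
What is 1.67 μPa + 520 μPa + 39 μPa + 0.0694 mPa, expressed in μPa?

In μPa:
  1.67 μPa → 1.67
  520 μPa → 520
  39 μPa → 39
  0.0694 mPa = 0.0694e3 μPa = 69.4
Sum: 1.67 + 520 + 39 + 69.4 = 630.07

630.07 μPa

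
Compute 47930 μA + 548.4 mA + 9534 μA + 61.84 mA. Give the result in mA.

In mA:
  47930 μA = 47930 × 10^-3 mA = 47.93
  548.4 mA → 548.4
  9534 μA = 9534 × 10^-3 mA = 9.534
  61.84 mA → 61.84
Sum: 47.93 + 548.4 + 9.534 + 61.84 = 667.704

667.704 mA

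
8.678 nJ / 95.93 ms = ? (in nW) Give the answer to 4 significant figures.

90.46 nW

(8.678e-9) / (95.93e-3) = 0.0904618e-6 W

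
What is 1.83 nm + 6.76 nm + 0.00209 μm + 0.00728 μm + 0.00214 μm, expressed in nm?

20.1 nm

In nm:
  1.83 nm → 1.83
  6.76 nm → 6.76
  0.00209 μm = 0.00209 × 10³ nm = 2.09
  0.00728 μm = 0.00728 × 10³ nm = 7.28
  0.00214 μm = 0.00214 × 10³ nm = 2.14
Sum: 1.83 + 6.76 + 2.09 + 7.28 + 2.14 = 20.1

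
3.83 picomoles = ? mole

0.00000000000383 moles

pico = 10^-12, (no prefix) = 10^0; factor is 10^-12.
3.83 × 10^-12 = 0.00000000000383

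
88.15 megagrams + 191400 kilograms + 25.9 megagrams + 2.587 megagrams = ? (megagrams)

308.037 megagrams

In megagrams:
  88.15 megagrams → 88.15
  191400 kilograms = 191400 × 10⁻³ megagrams = 191.4
  25.9 megagrams → 25.9
  2.587 megagrams → 2.587
Sum: 88.15 + 191.4 + 25.9 + 2.587 = 308.037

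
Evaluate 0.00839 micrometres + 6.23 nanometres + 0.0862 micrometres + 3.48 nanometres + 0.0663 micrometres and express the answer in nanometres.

170.6 nanometres

In nanometres:
  0.00839 micrometres = 0.00839 × 10³ nanometres = 8.39
  6.23 nanometres → 6.23
  0.0862 micrometres = 0.0862 × 10³ nanometres = 86.2
  3.48 nanometres → 3.48
  0.0663 micrometres = 0.0663 × 10³ nanometres = 66.3
Sum: 8.39 + 6.23 + 86.2 + 3.48 + 66.3 = 170.6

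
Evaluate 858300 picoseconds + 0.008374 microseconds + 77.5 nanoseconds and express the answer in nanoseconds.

944.174 nanoseconds

In nanoseconds:
  858300 picoseconds = 858300 × 10^-3 nanoseconds = 858.3
  0.008374 microseconds = 0.008374 × 10^3 nanoseconds = 8.374
  77.5 nanoseconds → 77.5
Sum: 858.3 + 8.374 + 77.5 = 944.174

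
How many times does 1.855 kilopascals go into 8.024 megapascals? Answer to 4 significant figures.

(8.024e6) / (1.855e3) = 4.3256e3

4326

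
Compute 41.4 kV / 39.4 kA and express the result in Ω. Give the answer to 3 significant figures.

(41.4 × 10³) / (39.4 × 10³) = 1.0508 Ω

1.05 Ω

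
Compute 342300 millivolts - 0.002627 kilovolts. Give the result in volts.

339.673 volts

In volts:
  342300 millivolts = 342300e-3 volts = 342.3
  0.002627 kilovolts = 0.002627e3 volts = 2.627
Difference: 342.3 - 2.627 = 339.673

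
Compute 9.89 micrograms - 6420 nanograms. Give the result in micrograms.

In micrograms:
  9.89 micrograms → 9.89
  6420 nanograms = 6420e-3 micrograms = 6.42
Difference: 9.89 - 6.42 = 3.47

3.47 micrograms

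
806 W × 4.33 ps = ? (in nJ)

806 × 4.33 × 10⁻¹² = 3489.98 × 10⁻¹² J

3.48998 nJ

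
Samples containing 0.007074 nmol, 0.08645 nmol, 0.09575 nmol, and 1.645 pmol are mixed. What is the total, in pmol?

190.919 pmol

In pmol:
  0.007074 nmol = 0.007074 × 10³ pmol = 7.074
  0.08645 nmol = 0.08645 × 10³ pmol = 86.45
  0.09575 nmol = 0.09575 × 10³ pmol = 95.75
  1.645 pmol → 1.645
Sum: 7.074 + 86.45 + 95.75 + 1.645 = 190.919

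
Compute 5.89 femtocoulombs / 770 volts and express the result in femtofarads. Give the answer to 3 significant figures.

0.00765 femtofarads

(5.89e-15) / (770) = 0.0076494e-15 F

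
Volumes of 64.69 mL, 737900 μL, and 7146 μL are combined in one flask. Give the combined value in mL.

In mL:
  64.69 mL → 64.69
  737900 μL = 737900e-3 mL = 737.9
  7146 μL = 7146e-3 mL = 7.146
Sum: 64.69 + 737.9 + 7.146 = 809.736

809.736 mL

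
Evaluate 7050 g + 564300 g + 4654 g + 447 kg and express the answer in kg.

In kg:
  7050 g = 7050 × 10⁻³ kg = 7.05
  564300 g = 564300 × 10⁻³ kg = 564.3
  4654 g = 4654 × 10⁻³ kg = 4.654
  447 kg → 447
Sum: 7.05 + 564.3 + 4.654 + 447 = 1023.004

1023.004 kg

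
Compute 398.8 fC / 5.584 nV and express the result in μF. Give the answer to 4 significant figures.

(398.8 × 10⁻¹⁵) / (5.584 × 10⁻⁹) = 71.4183 × 10⁻⁶ F

71.42 μF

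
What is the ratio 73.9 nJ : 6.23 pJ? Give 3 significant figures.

(73.9e-9) / (6.23e-12) = 11.86e3

11900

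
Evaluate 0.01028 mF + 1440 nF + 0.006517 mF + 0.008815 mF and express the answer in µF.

27.052 µF

In µF:
  0.01028 mF = 0.01028 × 10^3 µF = 10.28
  1440 nF = 1440 × 10^-3 µF = 1.44
  0.006517 mF = 0.006517 × 10^3 µF = 6.517
  0.008815 mF = 0.008815 × 10^3 µF = 8.815
Sum: 10.28 + 1.44 + 6.517 + 8.815 = 27.052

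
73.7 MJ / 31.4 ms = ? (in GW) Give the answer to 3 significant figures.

(73.7 × 10^6) / (31.4 × 10^-3) = 2.3471 × 10^9 W

2.35 GW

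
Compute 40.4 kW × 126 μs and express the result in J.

5.0904 J

40.4 × 10³ × 126 × 10⁻⁶ = 5090.4 × 10⁻³ J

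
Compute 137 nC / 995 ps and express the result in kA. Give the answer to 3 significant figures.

0.138 kA

(137 × 10^-9) / (995 × 10^-12) = 0.13769 × 10^3 A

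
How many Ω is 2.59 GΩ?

giga = 1e9, (no prefix) = 1e0; factor is 1e9.
2.59 × 1e9 = 2590000000

2590000000 Ω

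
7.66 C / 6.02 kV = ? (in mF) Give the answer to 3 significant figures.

(7.66) / (6.02e3) = 1.2724e-3 F

1.27 mF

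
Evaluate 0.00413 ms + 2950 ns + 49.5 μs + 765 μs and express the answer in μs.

In μs:
  0.00413 ms = 0.00413e3 μs = 4.13
  2950 ns = 2950e-3 μs = 2.95
  49.5 μs → 49.5
  765 μs → 765
Sum: 4.13 + 2.95 + 49.5 + 765 = 821.58

821.58 μs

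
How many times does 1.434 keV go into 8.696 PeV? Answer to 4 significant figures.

(8.696 × 10¹⁵) / (1.434 × 10³) = 6.0642 × 10¹²

6064000000000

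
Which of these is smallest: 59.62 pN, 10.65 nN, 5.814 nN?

59.62 pN

59.62 pN = 0.00000000005962 N
10.65 nN = 0.00000001065 N
5.814 nN = 0.000000005814 N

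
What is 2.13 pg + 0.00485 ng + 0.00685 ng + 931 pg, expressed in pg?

944.83 pg

In pg:
  2.13 pg → 2.13
  0.00485 ng = 0.00485e3 pg = 4.85
  0.00685 ng = 0.00685e3 pg = 6.85
  931 pg → 931
Sum: 2.13 + 4.85 + 6.85 + 931 = 944.83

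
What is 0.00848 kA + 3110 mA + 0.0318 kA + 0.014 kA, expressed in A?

In A:
  0.00848 kA = 0.00848 × 10^3 A = 8.48
  3110 mA = 3110 × 10^-3 A = 3.11
  0.0318 kA = 0.0318 × 10^3 A = 31.8
  0.014 kA = 0.014 × 10^3 A = 14
Sum: 8.48 + 3.11 + 31.8 + 14 = 57.39

57.39 A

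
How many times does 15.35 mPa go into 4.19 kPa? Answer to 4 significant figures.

273000

(4.19 × 10^3) / (15.35 × 10^-3) = 0.27296 × 10^6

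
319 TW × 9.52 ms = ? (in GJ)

319e12 × 9.52e-3 = 3036.88e9 J

3036.88 GJ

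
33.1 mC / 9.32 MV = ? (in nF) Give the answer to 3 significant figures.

(33.1 × 10^-3) / (9.32 × 10^6) = 3.5515 × 10^-9 F

3.55 nF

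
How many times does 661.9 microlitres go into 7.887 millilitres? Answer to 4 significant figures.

(7.887 × 10^-3) / (661.9 × 10^-6) = 0.011916 × 10^3

11.92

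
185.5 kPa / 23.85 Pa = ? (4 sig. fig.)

7778

(185.5 × 10^3) / (23.85) = 7.7778 × 10^3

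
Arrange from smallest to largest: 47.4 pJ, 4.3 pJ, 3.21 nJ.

47.4 pJ = 0.0000000000474 J
4.3 pJ = 0.0000000000043 J
3.21 nJ = 0.00000000321 J

4.3 pJ < 47.4 pJ < 3.21 nJ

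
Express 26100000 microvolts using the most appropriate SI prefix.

= 26.1 volts; mantissa already in [1, 1000).

26.1 volts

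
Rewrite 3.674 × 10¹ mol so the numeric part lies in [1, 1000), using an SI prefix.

36.74 mol

= 36.74 mol; mantissa already in [1, 1000).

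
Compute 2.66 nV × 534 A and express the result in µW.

1.42044 µW

2.66 × 10^-9 × 534 = 1420.44 × 10^-9 W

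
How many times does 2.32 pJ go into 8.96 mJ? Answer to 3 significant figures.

3860000000

(8.96e-3) / (2.32e-12) = 3.862e9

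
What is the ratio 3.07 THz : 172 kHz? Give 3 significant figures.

17800000

(3.07 × 10¹²) / (172 × 10³) = 0.01785 × 10⁹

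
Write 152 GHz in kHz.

giga = 10^9, kilo = 10^3; factor is 10^6.
152 × 10^6 = 152000000

152000000 kHz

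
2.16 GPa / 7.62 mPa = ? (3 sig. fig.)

283000000000

(2.16 × 10^9) / (7.62 × 10^-3) = 0.2835 × 10^12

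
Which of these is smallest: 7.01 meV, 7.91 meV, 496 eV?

7.01 meV = 0.00701 eV
7.91 meV = 0.00791 eV
496 eV = 496 eV

7.01 meV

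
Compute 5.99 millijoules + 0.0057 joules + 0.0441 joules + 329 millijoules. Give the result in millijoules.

In millijoules:
  5.99 millijoules → 5.99
  0.0057 joules = 0.0057 × 10³ millijoules = 5.7
  0.0441 joules = 0.0441 × 10³ millijoules = 44.1
  329 millijoules → 329
Sum: 5.99 + 5.7 + 44.1 + 329 = 384.79

384.79 millijoules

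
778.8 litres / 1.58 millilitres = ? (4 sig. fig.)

(778.8) / (1.58 × 10^-3) = 492.91 × 10^3

492900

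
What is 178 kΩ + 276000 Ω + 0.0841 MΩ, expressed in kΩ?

In kΩ:
  178 kΩ → 178
  276000 Ω = 276000 × 10^-3 kΩ = 276
  0.0841 MΩ = 0.0841 × 10^3 kΩ = 84.1
Sum: 178 + 276 + 84.1 = 538.1

538.1 kΩ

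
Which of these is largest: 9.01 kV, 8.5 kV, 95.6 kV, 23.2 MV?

23.2 MV

9.01 kV = 9010 V
8.5 kV = 8500 V
95.6 kV = 95600 V
23.2 MV = 23200000 V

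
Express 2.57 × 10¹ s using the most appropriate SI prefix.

25.7 s

= 25.7 s; mantissa already in [1, 1000).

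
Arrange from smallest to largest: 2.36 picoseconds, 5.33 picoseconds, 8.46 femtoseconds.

8.46 femtoseconds < 2.36 picoseconds < 5.33 picoseconds

2.36 picoseconds = 0.00000000000236 seconds
5.33 picoseconds = 0.00000000000533 seconds
8.46 femtoseconds = 0.00000000000000846 seconds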